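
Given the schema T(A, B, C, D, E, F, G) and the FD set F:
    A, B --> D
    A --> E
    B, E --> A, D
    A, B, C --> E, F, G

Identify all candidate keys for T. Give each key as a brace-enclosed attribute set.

No FD produces {B, C}, so they must be in every candidate key.
{A, B, C}⁺ = {A, B, C, D, E, F, G}, which is every attribute, so {A, B, C} is a candidate key.
{B, C, E}⁺ = {A, B, C, D, E, F, G}, which is every attribute, so {B, C, E} is a candidate key.
Any other superkey properly contains one of these, so there are no further candidate keys.

{A, B, C}, {B, C, E}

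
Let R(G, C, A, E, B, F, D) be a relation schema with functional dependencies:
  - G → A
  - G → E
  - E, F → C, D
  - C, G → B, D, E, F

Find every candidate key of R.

{G} never appears on the right of any FD, so every key must include it.
{C, G}⁺ = {A, B, C, D, E, F, G} — all of the relation — so {C, G} is a candidate key.
{F, G}⁺ = {A, B, C, D, E, F, G} — all of the relation — so {F, G} is a candidate key.
No proper subset of any of these is a key, and no other minimal superkey exists.

{C, G}, {F, G}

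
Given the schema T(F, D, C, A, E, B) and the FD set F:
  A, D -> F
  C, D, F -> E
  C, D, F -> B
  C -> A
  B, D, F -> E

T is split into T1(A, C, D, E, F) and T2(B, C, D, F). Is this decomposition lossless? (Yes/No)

T1 ∩ T2 = {C, D, F}; its closure under F is {A, B, C, D, E, F}.
T1 is contained in that closure, so T1 ∩ T2 -> T1 holds and the join is lossless.

Yes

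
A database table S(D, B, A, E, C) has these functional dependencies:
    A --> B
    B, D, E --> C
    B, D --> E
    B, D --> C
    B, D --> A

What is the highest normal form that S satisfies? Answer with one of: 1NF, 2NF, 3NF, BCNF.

3NF

Candidate keys: {A, D}, {B, D}. Prime attributes: {A, B, D}.
A --> B: {A}⁺ = {A, B}, which is not all of the attributes, so the left side is not a superkey — BCNF is violated.
Its right-hand attributes {B} are all prime, as are those of every other non-superkey FD — the relation is in 3NF.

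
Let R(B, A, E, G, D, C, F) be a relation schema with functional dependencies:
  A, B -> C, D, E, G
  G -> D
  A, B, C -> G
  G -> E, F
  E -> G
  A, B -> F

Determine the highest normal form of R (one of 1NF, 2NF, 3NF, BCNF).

Candidate key: {A, B}. Prime attributes: {A, B}.
For G -> D we have {G}⁺ = {D, E, F, G}; {G} is not a superkey, so BCNF fails.
Because {D} is non-prime and the left side of G -> D is not a superkey, the relation is not in 3NF.
No proper subset of a key has a non-prime attribute in its closure, so there is no partial dependency; 2NF holds.

2NF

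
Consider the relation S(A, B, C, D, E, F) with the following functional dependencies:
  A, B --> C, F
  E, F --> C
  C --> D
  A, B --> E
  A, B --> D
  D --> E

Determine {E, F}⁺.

{C, D, E, F}

Start with {E, F}.
E, F --> C applies; add {C} → now {C, E, F}.
C --> D applies; add {D} → now {C, D, E, F}.
No further FD applies.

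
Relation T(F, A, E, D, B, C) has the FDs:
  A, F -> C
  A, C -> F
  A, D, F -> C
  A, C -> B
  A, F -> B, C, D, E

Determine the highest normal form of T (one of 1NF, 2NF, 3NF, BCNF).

Candidate keys: {A, C}, {A, F}. Prime attributes: {A, C, F}.
Each dependency's left side is a superkey — BCNF holds.

BCNF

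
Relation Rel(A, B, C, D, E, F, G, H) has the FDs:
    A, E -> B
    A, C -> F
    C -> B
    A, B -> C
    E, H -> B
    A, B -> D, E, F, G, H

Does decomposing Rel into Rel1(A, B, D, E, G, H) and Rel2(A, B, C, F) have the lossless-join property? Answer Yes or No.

Yes

The shared attributes are {A, B} and {A, B}⁺ = {A, B, C, D, E, F, G, H}.
Since Rel1 ⊆ {A, B, C, D, E, F, G, H}, the intersection is a superkey of Rel1; the decomposition is lossless.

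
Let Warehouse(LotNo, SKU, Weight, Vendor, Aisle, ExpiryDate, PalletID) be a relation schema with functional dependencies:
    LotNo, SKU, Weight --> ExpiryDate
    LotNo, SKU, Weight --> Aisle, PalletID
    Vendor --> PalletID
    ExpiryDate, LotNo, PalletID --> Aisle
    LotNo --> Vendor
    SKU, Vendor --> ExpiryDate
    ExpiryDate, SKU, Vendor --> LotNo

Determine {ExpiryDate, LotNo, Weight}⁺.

Start with {ExpiryDate, LotNo, Weight}.
LotNo --> Vendor applies; add {Vendor} → now {ExpiryDate, LotNo, Vendor, Weight}.
Vendor --> PalletID applies; add {PalletID} → now {ExpiryDate, LotNo, PalletID, Vendor, Weight}.
ExpiryDate, LotNo, PalletID --> Aisle applies; add {Aisle} → now {Aisle, ExpiryDate, LotNo, PalletID, Vendor, Weight}.
No further FD applies.

{Aisle, ExpiryDate, LotNo, PalletID, Vendor, Weight}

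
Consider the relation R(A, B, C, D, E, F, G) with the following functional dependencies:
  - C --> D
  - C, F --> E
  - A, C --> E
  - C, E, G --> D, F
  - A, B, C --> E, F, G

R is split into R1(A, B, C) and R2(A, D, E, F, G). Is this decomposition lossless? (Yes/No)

The shared attributes are {A} and {A}⁺ = {A}.
The closure covers neither R1 nor R2 entirely; the join is not lossless.

No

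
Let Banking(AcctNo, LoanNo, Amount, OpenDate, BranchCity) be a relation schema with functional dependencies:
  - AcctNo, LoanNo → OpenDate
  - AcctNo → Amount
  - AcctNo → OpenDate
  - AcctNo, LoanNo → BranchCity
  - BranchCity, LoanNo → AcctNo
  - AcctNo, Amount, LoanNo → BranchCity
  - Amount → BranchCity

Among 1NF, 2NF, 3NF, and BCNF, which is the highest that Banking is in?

1NF

Candidate keys: {AcctNo, LoanNo}, {Amount, LoanNo}, {BranchCity, LoanNo}. Prime attributes: {AcctNo, Amount, BranchCity, LoanNo}.
AcctNo → Amount: {AcctNo}⁺ = {AcctNo, Amount, BranchCity, OpenDate}, which is not all of the attributes, so the left side is not a superkey — BCNF is violated.
AcctNo → OpenDate determines the non-prime attribute {OpenDate} from a non-superkey — 3NF is violated.
{AcctNo} is a proper subset of the key {AcctNo, LoanNo}, and {AcctNo}⁺ contains the non-prime attribute {OpenDate} — a partial dependency, so 2NF is violated.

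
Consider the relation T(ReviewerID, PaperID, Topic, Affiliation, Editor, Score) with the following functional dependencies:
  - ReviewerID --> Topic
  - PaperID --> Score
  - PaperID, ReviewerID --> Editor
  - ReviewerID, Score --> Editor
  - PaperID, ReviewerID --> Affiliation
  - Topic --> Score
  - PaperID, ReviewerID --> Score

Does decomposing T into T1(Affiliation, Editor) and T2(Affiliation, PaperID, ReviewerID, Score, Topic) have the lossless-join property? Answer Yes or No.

No

T1 ∩ T2 = {Affiliation}; its closure under F is {Affiliation}.
Neither T1 nor T2 is contained in that closure, so the decomposition is lossy.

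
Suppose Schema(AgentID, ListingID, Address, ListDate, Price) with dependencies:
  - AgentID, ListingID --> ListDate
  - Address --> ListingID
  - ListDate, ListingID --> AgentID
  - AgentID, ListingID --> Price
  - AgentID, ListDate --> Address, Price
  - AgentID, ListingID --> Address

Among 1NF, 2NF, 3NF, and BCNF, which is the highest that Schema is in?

3NF

Candidate keys: {Address, AgentID}, {Address, ListDate}, {AgentID, ListDate}, {AgentID, ListingID}, {ListDate, ListingID}. Prime attributes: {Address, AgentID, ListDate, ListingID}.
Address --> ListingID: {Address}⁺ = {Address, ListingID}, which is not all of the attributes, so the left side is not a superkey — BCNF is violated.
Its right-hand attributes {ListingID} are all prime, as are those of every other non-superkey FD — the relation is in 3NF.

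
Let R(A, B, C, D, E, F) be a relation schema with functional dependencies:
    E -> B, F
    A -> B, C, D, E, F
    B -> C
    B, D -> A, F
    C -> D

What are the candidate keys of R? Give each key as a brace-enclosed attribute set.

{A} is a candidate key since {A}⁺ = {A, B, C, D, E, F} covers every attribute.
{B} is a candidate key since {B}⁺ = {A, B, C, D, E, F} covers every attribute.
{E} is a candidate key since {E}⁺ = {A, B, C, D, E, F} covers every attribute.
Any other superkey properly contains one of these, so there are no further candidate keys.

{A}, {B}, {E}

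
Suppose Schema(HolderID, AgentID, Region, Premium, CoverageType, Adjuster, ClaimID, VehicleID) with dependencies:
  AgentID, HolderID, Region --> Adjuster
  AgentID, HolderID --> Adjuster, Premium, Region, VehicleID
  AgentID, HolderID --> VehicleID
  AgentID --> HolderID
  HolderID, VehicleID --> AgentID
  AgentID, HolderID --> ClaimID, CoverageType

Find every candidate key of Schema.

{AgentID}, {HolderID, VehicleID}

Closure of {AgentID} is {Adjuster, AgentID, ClaimID, CoverageType, HolderID, Premium, Region, VehicleID}, the whole schema; {AgentID} is a candidate key.
Closure of {HolderID, VehicleID} is {Adjuster, AgentID, ClaimID, CoverageType, HolderID, Premium, Region, VehicleID}, the whole schema; {HolderID, VehicleID} is a candidate key.
Any other superkey properly contains one of these, so there are no further candidate keys.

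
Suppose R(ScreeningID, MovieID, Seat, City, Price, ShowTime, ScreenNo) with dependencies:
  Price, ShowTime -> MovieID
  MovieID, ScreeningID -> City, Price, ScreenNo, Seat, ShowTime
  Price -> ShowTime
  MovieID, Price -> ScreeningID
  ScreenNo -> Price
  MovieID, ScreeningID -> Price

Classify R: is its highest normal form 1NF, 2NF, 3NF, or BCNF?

Candidate keys: {MovieID, ScreeningID}, {Price}, {ScreenNo}. Prime attributes: {MovieID, Price, ScreenNo, ScreeningID}.
Each dependency's left side is a superkey — BCNF holds.

BCNF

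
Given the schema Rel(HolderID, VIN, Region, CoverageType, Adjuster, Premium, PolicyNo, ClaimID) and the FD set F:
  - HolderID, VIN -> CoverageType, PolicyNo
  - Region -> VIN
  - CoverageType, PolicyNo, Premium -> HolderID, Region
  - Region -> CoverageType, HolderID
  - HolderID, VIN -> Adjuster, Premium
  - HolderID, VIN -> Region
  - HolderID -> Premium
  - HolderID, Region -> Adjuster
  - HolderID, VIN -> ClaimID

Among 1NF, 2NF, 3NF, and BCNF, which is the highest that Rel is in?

3NF

Candidate keys: {CoverageType, HolderID, PolicyNo}, {CoverageType, PolicyNo, Premium}, {HolderID, VIN}, {Region}. Prime attributes: {CoverageType, HolderID, PolicyNo, Premium, Region, VIN}.
For HolderID -> Premium we have {HolderID}⁺ = {HolderID, Premium}; {HolderID} is not a superkey, so BCNF fails.
Since {Premium} ⊆ prime attributes and every other non-superkey FD also has a prime right side, the schema is in 3NF.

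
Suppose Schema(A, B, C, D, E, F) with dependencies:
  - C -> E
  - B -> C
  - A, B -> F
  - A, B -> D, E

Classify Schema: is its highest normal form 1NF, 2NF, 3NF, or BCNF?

Candidate key: {A, B}. Prime attributes: {A, B}.
C -> E breaks BCNF: {C}⁺ = {C, E}, so {C} is not a superkey.
C -> E has non-prime {E} on the right and a non-superkey on the left, so 3NF fails.
The proper key subset {B} of {A, B} determines non-prime {C, E}, so the relation is not even in 2NF.

1NF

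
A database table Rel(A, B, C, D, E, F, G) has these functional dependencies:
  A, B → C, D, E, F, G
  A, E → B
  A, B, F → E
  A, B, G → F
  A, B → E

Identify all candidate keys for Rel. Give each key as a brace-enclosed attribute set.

{A} never appears on the right of any FD, so every key must include it.
Closure of {A, B} is {A, B, C, D, E, F, G}, the whole schema; {A, B} is a candidate key.
Closure of {A, E} is {A, B, C, D, E, F, G}, the whole schema; {A, E} is a candidate key.
No proper subset of any of these is a key, and no other minimal superkey exists.

{A, B}, {A, E}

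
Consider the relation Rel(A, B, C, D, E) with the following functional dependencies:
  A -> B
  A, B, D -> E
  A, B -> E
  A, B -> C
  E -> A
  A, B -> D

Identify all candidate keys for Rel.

{A}, {E}

{A}⁺ = {A, B, C, D, E} — all of the relation — so {A} is a candidate key.
{E}⁺ = {A, B, C, D, E} — all of the relation — so {E} is a candidate key.
No proper subset of any of these is a key, and no other minimal superkey exists.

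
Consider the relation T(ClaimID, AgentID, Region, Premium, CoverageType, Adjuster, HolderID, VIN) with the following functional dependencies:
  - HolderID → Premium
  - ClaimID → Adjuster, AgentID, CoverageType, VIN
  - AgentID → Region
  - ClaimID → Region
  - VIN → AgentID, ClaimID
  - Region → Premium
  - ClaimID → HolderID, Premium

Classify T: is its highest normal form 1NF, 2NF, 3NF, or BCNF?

2NF

Candidate keys: {ClaimID}, {VIN}. Prime attributes: {ClaimID, VIN}.
HolderID → Premium breaks BCNF: {HolderID}⁺ = {HolderID, Premium}, so {HolderID} is not a superkey.
HolderID → Premium has non-prime {Premium} on the right and a non-superkey on the left, so 3NF fails.
All keys have size 1, which rules out partial dependencies — 2NF is satisfied.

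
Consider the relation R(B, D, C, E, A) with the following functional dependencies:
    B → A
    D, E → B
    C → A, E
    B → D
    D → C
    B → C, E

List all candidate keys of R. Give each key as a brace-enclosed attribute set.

{B}⁺ = {A, B, C, D, E}, which is every attribute, so {B} is a candidate key.
{D}⁺ = {A, B, C, D, E}, which is every attribute, so {D} is a candidate key.
No proper subset of any of these is a key, and no other minimal superkey exists.

{B}, {D}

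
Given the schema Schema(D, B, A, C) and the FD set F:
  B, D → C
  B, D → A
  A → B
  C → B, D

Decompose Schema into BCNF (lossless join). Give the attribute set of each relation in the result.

Candidate keys of the original relation: {A, D}, {B, D}, {C}.
Within {A, B, C, D}: {A}⁺ ∩ {A, B, C, D} = {A, B}, not the whole set, so A → B violates BCNF; decompose into {A, B} and {A, C, D}.
{A, B} has no BCNF violation.
{A, C, D} has no BCNF violation.

{A, B}; {A, C, D}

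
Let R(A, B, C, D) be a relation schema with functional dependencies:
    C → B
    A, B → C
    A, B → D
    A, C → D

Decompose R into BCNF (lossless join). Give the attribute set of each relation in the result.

{A, C, D}; {B, C}

Candidate keys of the original relation: {A, B}, {A, C}.
Within {A, B, C, D}: {C}⁺ ∩ {A, B, C, D} = {B, C}, not the whole set, so C → B violates BCNF; decompose into {B, C} and {A, C, D}.
{B, C}: every determinant is a superkey — BCNF.
{A, C, D}: every determinant is a superkey — BCNF.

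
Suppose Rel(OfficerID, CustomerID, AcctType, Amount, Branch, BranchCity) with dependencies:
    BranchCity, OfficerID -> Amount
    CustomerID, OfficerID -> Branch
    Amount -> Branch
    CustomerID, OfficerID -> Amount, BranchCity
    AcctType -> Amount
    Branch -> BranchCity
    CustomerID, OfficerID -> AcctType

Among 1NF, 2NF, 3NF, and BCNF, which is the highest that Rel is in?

2NF

Candidate key: {CustomerID, OfficerID}. Prime attributes: {CustomerID, OfficerID}.
BranchCity, OfficerID -> Amount breaks BCNF: {BranchCity, OfficerID}⁺ = {Amount, Branch, BranchCity, OfficerID}, so {BranchCity, OfficerID} is not a superkey.
BranchCity, OfficerID -> Amount determines the non-prime attribute {Amount} from a non-superkey — 3NF is violated.
Checking every proper subset of each key, none determines a non-prime attribute — 2NF is satisfied.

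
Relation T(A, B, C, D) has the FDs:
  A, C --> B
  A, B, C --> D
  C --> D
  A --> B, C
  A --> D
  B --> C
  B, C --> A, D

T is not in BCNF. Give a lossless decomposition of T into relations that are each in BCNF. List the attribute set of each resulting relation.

Candidate keys of the original relation: {A}, {B}.
{A, B, C, D}: {C} determines {C, D} here but is not a superkey — split on C --> D, giving {C, D} and {A, B, C}.
{C, D} is in BCNF.
{A, B, C} is in BCNF.

{A, B, C}; {C, D}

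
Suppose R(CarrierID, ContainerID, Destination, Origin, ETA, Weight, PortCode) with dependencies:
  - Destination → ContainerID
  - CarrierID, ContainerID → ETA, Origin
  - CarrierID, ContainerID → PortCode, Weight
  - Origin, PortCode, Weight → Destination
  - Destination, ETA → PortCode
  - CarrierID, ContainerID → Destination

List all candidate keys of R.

{CarrierID} never appears on the right of any FD, so every key must include it.
{CarrierID, ContainerID}⁺ = {CarrierID, ContainerID, Destination, ETA, Origin, PortCode, Weight}, which is every attribute, so {CarrierID, ContainerID} is a candidate key.
{CarrierID, Destination}⁺ = {CarrierID, ContainerID, Destination, ETA, Origin, PortCode, Weight}, which is every attribute, so {CarrierID, Destination} is a candidate key.
{CarrierID, Origin, PortCode, Weight}⁺ = {CarrierID, ContainerID, Destination, ETA, Origin, PortCode, Weight}, which is every attribute, so {CarrierID, Origin, PortCode, Weight} is a candidate key.
Any other superkey properly contains one of these, so there are no further candidate keys.

{CarrierID, ContainerID}, {CarrierID, Destination}, {CarrierID, Origin, PortCode, Weight}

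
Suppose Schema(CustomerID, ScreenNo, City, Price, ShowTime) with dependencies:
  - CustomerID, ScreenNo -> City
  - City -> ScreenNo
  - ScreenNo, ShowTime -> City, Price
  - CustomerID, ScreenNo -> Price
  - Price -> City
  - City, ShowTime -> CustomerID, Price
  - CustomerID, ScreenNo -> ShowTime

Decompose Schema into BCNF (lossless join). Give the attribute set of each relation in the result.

Candidate keys of the original relation: {City, CustomerID}, {City, ShowTime}, {CustomerID, Price}, {CustomerID, ScreenNo}, {Price, ShowTime}, {ScreenNo, ShowTime}.
{City, CustomerID, Price, ScreenNo, ShowTime}: {City} determines {City, ScreenNo} here but is not a superkey — split on City -> ScreenNo, giving {City, ScreenNo} and {City, CustomerID, Price, ShowTime}.
{City, ScreenNo}: every determinant is a superkey — BCNF.
{City, CustomerID, Price, ShowTime}: {Price} determines {City, Price} here but is not a superkey — split on Price -> City, giving {City, Price} and {CustomerID, Price, ShowTime}.
{City, Price}: every determinant is a superkey — BCNF.
{CustomerID, Price, ShowTime}: every determinant is a superkey — BCNF.

{City, Price}; {City, ScreenNo}; {CustomerID, Price, ShowTime}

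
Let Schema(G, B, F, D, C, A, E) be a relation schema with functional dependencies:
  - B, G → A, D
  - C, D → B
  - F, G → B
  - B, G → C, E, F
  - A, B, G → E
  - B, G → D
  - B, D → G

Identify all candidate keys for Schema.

{B, D}⁺ = {A, B, C, D, E, F, G}, which is every attribute, so {B, D} is a candidate key.
{B, G}⁺ = {A, B, C, D, E, F, G}, which is every attribute, so {B, G} is a candidate key.
{C, D}⁺ = {A, B, C, D, E, F, G}, which is every attribute, so {C, D} is a candidate key.
{F, G}⁺ = {A, B, C, D, E, F, G}, which is every attribute, so {F, G} is a candidate key.
These are minimal and exhaustive — every other superkey contains one of them.

{B, D}, {B, G}, {C, D}, {F, G}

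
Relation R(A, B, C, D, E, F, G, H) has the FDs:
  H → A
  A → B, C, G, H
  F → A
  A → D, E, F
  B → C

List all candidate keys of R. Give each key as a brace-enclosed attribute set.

Closure of {A} is {A, B, C, D, E, F, G, H}, the whole schema; {A} is a candidate key.
Closure of {F} is {A, B, C, D, E, F, G, H}, the whole schema; {F} is a candidate key.
Closure of {H} is {A, B, C, D, E, F, G, H}, the whole schema; {H} is a candidate key.
These are minimal and exhaustive — every other superkey contains one of them.

{A}, {F}, {H}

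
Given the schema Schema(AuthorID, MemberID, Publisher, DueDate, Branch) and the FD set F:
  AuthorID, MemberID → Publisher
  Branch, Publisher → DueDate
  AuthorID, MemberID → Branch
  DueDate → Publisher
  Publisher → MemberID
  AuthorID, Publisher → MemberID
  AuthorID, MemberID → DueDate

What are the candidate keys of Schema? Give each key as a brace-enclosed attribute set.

Attributes never on any right-hand side: {AuthorID} — every candidate key must contain it.
{AuthorID, DueDate}⁺ = {AuthorID, Branch, DueDate, MemberID, Publisher}, which is every attribute, so {AuthorID, DueDate} is a candidate key.
{AuthorID, MemberID}⁺ = {AuthorID, Branch, DueDate, MemberID, Publisher}, which is every attribute, so {AuthorID, MemberID} is a candidate key.
{AuthorID, Publisher}⁺ = {AuthorID, Branch, DueDate, MemberID, Publisher}, which is every attribute, so {AuthorID, Publisher} is a candidate key.
These are minimal and exhaustive — every other superkey contains one of them.

{AuthorID, DueDate}, {AuthorID, MemberID}, {AuthorID, Publisher}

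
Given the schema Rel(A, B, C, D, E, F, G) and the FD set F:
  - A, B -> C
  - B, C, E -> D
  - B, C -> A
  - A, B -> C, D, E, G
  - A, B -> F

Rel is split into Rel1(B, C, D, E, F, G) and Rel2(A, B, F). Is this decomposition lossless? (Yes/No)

No

The shared attributes are {B, F} and {B, F}⁺ = {B, F}.
Neither Rel1 nor Rel2 is contained in that closure, so the decomposition is lossy.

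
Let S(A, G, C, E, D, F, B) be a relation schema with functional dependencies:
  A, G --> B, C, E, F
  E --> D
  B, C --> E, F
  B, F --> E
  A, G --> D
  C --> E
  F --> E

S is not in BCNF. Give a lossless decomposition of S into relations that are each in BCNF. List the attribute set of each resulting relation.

Candidate key of the original relation: {A, G}.
Within {A, B, C, D, E, F, G}: {E}⁺ ∩ {A, B, C, D, E, F, G} = {D, E}, not the whole set, so E --> D violates BCNF; decompose into {D, E} and {A, B, C, E, F, G}.
{D, E}: every determinant is a superkey — BCNF.
Within {A, B, C, E, F, G}: {B, C}⁺ ∩ {A, B, C, E, F, G} = {B, C, E, F}, not the whole set, so B, C --> E, F violates BCNF; decompose into {B, C, E, F} and {A, B, C, G}.
Within {B, C, E, F}: {B, F}⁺ ∩ {B, C, E, F} = {B, E, F}, not the whole set, so B, F --> E violates BCNF; decompose into {B, E, F} and {B, C, F}.
Within {B, E, F}: {F}⁺ ∩ {B, E, F} = {E, F}, not the whole set, so F --> E violates BCNF; decompose into {E, F} and {B, F}.
{E, F}: every determinant is a superkey — BCNF.
{B, F}: every determinant is a superkey — BCNF.
{B, C, F}: every determinant is a superkey — BCNF.
{A, B, C, G}: every determinant is a superkey — BCNF.

{A, B, C, G}; {B, C, F}; {D, E}; {E, F}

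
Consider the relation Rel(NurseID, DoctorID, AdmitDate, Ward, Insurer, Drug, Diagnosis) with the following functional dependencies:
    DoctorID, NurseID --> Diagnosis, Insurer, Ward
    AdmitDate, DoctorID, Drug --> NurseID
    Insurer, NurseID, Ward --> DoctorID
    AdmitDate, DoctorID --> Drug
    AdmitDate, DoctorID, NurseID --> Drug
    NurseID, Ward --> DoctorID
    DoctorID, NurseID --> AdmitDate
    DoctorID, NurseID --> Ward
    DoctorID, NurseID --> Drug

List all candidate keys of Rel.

{AdmitDate, DoctorID}, {DoctorID, NurseID}, {NurseID, Ward}

{AdmitDate, DoctorID}⁺ = {AdmitDate, Diagnosis, DoctorID, Drug, Insurer, NurseID, Ward} — all of the relation — so {AdmitDate, DoctorID} is a candidate key.
{DoctorID, NurseID}⁺ = {AdmitDate, Diagnosis, DoctorID, Drug, Insurer, NurseID, Ward} — all of the relation — so {DoctorID, NurseID} is a candidate key.
{NurseID, Ward}⁺ = {AdmitDate, Diagnosis, DoctorID, Drug, Insurer, NurseID, Ward} — all of the relation — so {NurseID, Ward} is a candidate key.
These are minimal and exhaustive — every other superkey contains one of them.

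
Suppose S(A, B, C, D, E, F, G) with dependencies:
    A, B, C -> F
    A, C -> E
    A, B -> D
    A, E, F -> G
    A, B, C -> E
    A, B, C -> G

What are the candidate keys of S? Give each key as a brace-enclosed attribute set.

{A, B, C}

Attributes never on any right-hand side: {A, B, C} — every candidate key must contain all of them.
{A, B, C} is a candidate key since {A, B, C}⁺ = {A, B, C, D, E, F, G} covers every attribute.
No other minimal set has full closure, so this is the only candidate key.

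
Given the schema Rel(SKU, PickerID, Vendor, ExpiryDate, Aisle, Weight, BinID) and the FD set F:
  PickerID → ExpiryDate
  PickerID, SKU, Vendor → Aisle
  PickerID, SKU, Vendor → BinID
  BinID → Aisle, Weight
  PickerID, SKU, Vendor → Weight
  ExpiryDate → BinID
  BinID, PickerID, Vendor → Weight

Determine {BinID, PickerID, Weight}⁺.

{Aisle, BinID, ExpiryDate, PickerID, Weight}

Start with {BinID, PickerID, Weight}.
PickerID → ExpiryDate applies; add {ExpiryDate} → now {BinID, ExpiryDate, PickerID, Weight}.
BinID → Aisle, Weight applies; add {Aisle} → now {Aisle, BinID, ExpiryDate, PickerID, Weight}.
No further FD applies.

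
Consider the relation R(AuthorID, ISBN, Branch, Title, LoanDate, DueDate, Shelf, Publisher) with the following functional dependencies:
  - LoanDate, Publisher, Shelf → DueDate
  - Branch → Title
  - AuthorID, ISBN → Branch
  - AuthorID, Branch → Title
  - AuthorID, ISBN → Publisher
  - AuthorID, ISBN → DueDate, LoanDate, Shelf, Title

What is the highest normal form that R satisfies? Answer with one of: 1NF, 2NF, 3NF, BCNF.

2NF

Candidate key: {AuthorID, ISBN}. Prime attributes: {AuthorID, ISBN}.
For LoanDate, Publisher, Shelf → DueDate we have {LoanDate, Publisher, Shelf}⁺ = {DueDate, LoanDate, Publisher, Shelf}; {LoanDate, Publisher, Shelf} is not a superkey, so BCNF fails.
LoanDate, Publisher, Shelf → DueDate determines the non-prime attribute {DueDate} from a non-superkey — 3NF is violated.
Checking every proper subset of each key, none determines a non-prime attribute — 2NF is satisfied.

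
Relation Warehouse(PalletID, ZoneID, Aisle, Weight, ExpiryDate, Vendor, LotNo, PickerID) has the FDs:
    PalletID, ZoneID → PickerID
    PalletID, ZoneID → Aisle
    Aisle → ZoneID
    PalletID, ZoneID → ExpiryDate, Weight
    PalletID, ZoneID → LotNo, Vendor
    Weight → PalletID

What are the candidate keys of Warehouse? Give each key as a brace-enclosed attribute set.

{Aisle, PalletID} is a candidate key since {Aisle, PalletID}⁺ = {Aisle, ExpiryDate, LotNo, PalletID, PickerID, Vendor, Weight, ZoneID} covers every attribute.
{Aisle, Weight} is a candidate key since {Aisle, Weight}⁺ = {Aisle, ExpiryDate, LotNo, PalletID, PickerID, Vendor, Weight, ZoneID} covers every attribute.
{PalletID, ZoneID} is a candidate key since {PalletID, ZoneID}⁺ = {Aisle, ExpiryDate, LotNo, PalletID, PickerID, Vendor, Weight, ZoneID} covers every attribute.
{Weight, ZoneID} is a candidate key since {Weight, ZoneID}⁺ = {Aisle, ExpiryDate, LotNo, PalletID, PickerID, Vendor, Weight, ZoneID} covers every attribute.
No proper subset of any of these is a key, and no other minimal superkey exists.

{Aisle, PalletID}, {Aisle, Weight}, {PalletID, ZoneID}, {Weight, ZoneID}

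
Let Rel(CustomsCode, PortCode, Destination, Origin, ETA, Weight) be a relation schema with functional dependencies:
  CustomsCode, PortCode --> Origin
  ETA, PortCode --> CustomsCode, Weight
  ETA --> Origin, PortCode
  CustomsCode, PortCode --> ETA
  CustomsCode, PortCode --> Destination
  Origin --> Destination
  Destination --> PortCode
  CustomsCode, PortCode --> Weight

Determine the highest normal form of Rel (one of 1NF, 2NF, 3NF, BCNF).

Candidate keys: {CustomsCode, Destination}, {CustomsCode, Origin}, {CustomsCode, PortCode}, {ETA}. Prime attributes: {CustomsCode, Destination, ETA, Origin, PortCode}.
Origin --> Destination: {Origin}⁺ = {Destination, Origin, PortCode}, which is not all of the attributes, so the left side is not a superkey — BCNF is violated.
Its right-hand attributes {Destination} are all prime, as are those of every other non-superkey FD — the relation is in 3NF.

3NF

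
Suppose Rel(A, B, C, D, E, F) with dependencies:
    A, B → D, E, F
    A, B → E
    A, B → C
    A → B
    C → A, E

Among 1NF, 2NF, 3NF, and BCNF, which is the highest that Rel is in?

BCNF

Candidate keys: {A}, {C}. Prime attributes: {A, C}.
The left-hand side of every FD is a superkey, so BCNF is satisfied.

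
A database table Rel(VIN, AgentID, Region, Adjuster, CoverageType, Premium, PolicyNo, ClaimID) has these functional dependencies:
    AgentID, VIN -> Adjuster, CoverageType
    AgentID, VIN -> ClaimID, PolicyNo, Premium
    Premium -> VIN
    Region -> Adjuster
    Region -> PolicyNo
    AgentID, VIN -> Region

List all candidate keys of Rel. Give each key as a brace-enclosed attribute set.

{AgentID, Premium}, {AgentID, VIN}

{AgentID} never appears on the right of any FD, so every key must include it.
Closure of {AgentID, Premium} is {Adjuster, AgentID, ClaimID, CoverageType, PolicyNo, Premium, Region, VIN}, the whole schema; {AgentID, Premium} is a candidate key.
Closure of {AgentID, VIN} is {Adjuster, AgentID, ClaimID, CoverageType, PolicyNo, Premium, Region, VIN}, the whole schema; {AgentID, VIN} is a candidate key.
No proper subset of any of these is a key, and no other minimal superkey exists.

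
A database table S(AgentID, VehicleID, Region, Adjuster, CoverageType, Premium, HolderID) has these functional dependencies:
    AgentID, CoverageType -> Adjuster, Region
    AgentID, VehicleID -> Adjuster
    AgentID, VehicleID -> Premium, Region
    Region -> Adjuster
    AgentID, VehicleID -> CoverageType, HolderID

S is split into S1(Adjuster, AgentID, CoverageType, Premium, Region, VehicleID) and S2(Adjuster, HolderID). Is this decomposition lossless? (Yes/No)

S1 ∩ S2 = {Adjuster}; its closure under F is {Adjuster}.
Neither S1 nor S2 is contained in that closure, so the decomposition is lossy.

No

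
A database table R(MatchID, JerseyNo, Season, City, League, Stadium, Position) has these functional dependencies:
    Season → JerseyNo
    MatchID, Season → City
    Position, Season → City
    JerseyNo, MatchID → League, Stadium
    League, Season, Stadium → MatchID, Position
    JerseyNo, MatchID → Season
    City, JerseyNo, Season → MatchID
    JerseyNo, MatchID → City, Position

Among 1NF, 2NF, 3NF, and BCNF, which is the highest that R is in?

Candidate keys: {City, Season}, {JerseyNo, MatchID}, {League, Season, Stadium}, {MatchID, Season}, {Position, Season}. Prime attributes: {City, JerseyNo, League, MatchID, Position, Season, Stadium}.
Season → JerseyNo breaks BCNF: {Season}⁺ = {JerseyNo, Season}, so {Season} is not a superkey.
Since {JerseyNo} ⊆ prime attributes and every other non-superkey FD also has a prime right side, the schema is in 3NF.

3NF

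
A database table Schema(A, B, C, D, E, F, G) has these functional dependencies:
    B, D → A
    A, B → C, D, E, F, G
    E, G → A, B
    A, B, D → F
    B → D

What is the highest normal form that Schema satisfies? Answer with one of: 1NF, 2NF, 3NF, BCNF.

Candidate keys: {B}, {E, G}. Prime attributes: {B, E, G}.
The left-hand side of every FD is a superkey, so BCNF is satisfied.

BCNF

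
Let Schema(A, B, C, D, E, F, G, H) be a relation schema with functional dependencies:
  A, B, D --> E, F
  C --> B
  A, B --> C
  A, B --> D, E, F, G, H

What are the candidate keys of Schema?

Attributes never on any right-hand side: {A} — every candidate key must contain it.
{A, B} is a candidate key since {A, B}⁺ = {A, B, C, D, E, F, G, H} covers every attribute.
{A, C} is a candidate key since {A, C}⁺ = {A, B, C, D, E, F, G, H} covers every attribute.
These are minimal and exhaustive — every other superkey contains one of them.

{A, B}, {A, C}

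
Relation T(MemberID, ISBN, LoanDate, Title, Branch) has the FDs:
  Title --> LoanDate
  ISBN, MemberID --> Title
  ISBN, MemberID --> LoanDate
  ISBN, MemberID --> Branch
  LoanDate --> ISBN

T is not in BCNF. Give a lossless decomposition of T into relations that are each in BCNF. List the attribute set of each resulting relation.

Candidate keys of the original relation: {ISBN, MemberID}, {LoanDate, MemberID}, {MemberID, Title}.
In {Branch, ISBN, LoanDate, MemberID, Title}, {Title} is not a superkey ({Title}⁺ restricted to this set is {ISBN, LoanDate, Title}), so split on Title --> ISBN, LoanDate into {ISBN, LoanDate, Title} and {Branch, MemberID, Title}.
In {ISBN, LoanDate, Title}, {LoanDate} is not a superkey ({LoanDate}⁺ restricted to this set is {ISBN, LoanDate}), so split on LoanDate --> ISBN into {ISBN, LoanDate} and {LoanDate, Title}.
{ISBN, LoanDate}: every determinant is a superkey — BCNF.
{LoanDate, Title}: every determinant is a superkey — BCNF.
{Branch, MemberID, Title}: every determinant is a superkey — BCNF.

{Branch, MemberID, Title}; {ISBN, LoanDate}; {LoanDate, Title}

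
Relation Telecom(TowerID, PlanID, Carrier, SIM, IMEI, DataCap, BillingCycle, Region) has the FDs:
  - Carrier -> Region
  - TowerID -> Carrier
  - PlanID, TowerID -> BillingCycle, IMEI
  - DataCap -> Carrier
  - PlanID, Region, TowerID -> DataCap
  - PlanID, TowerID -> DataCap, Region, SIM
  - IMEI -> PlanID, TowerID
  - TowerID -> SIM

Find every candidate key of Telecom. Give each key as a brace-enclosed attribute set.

{IMEI}, {PlanID, TowerID}

{IMEI}⁺ = {BillingCycle, Carrier, DataCap, IMEI, PlanID, Region, SIM, TowerID} — all of the relation — so {IMEI} is a candidate key.
{PlanID, TowerID}⁺ = {BillingCycle, Carrier, DataCap, IMEI, PlanID, Region, SIM, TowerID} — all of the relation — so {PlanID, TowerID} is a candidate key.
These are minimal and exhaustive — every other superkey contains one of them.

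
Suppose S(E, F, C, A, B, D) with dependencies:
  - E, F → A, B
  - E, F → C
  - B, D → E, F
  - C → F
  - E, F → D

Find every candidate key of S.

{B, D}⁺ = {A, B, C, D, E, F}, which is every attribute, so {B, D} is a candidate key.
{C, E}⁺ = {A, B, C, D, E, F}, which is every attribute, so {C, E} is a candidate key.
{E, F}⁺ = {A, B, C, D, E, F}, which is every attribute, so {E, F} is a candidate key.
These are minimal and exhaustive — every other superkey contains one of them.

{B, D}, {C, E}, {E, F}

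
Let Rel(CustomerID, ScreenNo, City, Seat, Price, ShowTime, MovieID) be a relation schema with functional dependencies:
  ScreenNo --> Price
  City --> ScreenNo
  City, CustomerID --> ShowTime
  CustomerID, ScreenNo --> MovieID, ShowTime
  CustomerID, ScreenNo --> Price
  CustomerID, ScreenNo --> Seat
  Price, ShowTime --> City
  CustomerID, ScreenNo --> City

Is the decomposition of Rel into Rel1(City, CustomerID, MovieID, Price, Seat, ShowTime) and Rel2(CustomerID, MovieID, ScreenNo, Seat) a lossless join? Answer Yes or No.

Rel1 ∩ Rel2 = {CustomerID, MovieID, Seat}; its closure under F is {CustomerID, MovieID, Seat}.
The closure covers neither Rel1 nor Rel2 entirely; the join is not lossless.

No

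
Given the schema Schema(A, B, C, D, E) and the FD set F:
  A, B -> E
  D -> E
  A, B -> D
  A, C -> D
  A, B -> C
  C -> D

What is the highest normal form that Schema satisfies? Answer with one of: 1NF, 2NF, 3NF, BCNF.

Candidate key: {A, B}. Prime attributes: {A, B}.
For D -> E we have {D}⁺ = {D, E}; {D} is not a superkey, so BCNF fails.
D -> E has non-prime {E} on the right and a non-superkey on the left, so 3NF fails.
Checking every proper subset of each key, none determines a non-prime attribute — 2NF is satisfied.

2NF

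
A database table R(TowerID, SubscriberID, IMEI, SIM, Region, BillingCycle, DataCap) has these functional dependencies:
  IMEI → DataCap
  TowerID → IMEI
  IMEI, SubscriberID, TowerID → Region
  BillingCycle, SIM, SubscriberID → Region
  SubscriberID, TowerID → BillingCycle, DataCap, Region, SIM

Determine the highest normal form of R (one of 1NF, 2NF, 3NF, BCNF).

1NF

Candidate key: {SubscriberID, TowerID}. Prime attributes: {SubscriberID, TowerID}.
IMEI → DataCap breaks BCNF: {IMEI}⁺ = {DataCap, IMEI}, so {IMEI} is not a superkey.
IMEI → DataCap has non-prime {DataCap} on the right and a non-superkey on the left, so 3NF fails.
Since {TowerID} ⊂ {SubscriberID, TowerID} and {TowerID}⁺ ⊇ {DataCap, IMEI} with {DataCap, IMEI} non-prime, there is a partial dependency; 2NF fails.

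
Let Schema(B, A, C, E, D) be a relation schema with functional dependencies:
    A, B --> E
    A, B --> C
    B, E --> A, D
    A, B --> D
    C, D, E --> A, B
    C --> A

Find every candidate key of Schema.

{A, B}, {B, C}, {B, E}, {C, D, E}

{A, B}⁺ = {A, B, C, D, E} — all of the relation — so {A, B} is a candidate key.
{B, C}⁺ = {A, B, C, D, E} — all of the relation — so {B, C} is a candidate key.
{B, E}⁺ = {A, B, C, D, E} — all of the relation — so {B, E} is a candidate key.
{C, D, E}⁺ = {A, B, C, D, E} — all of the relation — so {C, D, E} is a candidate key.
No proper subset of any of these is a key, and no other minimal superkey exists.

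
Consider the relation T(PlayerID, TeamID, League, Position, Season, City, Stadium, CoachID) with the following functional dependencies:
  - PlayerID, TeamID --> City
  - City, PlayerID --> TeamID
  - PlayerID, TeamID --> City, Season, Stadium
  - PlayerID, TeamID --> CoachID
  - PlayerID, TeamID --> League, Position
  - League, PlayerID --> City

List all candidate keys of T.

{City, PlayerID}, {League, PlayerID}, {PlayerID, TeamID}

Attributes never on any right-hand side: {PlayerID} — every candidate key must contain it.
Closure of {City, PlayerID} is {City, CoachID, League, PlayerID, Position, Season, Stadium, TeamID}, the whole schema; {City, PlayerID} is a candidate key.
Closure of {League, PlayerID} is {City, CoachID, League, PlayerID, Position, Season, Stadium, TeamID}, the whole schema; {League, PlayerID} is a candidate key.
Closure of {PlayerID, TeamID} is {City, CoachID, League, PlayerID, Position, Season, Stadium, TeamID}, the whole schema; {PlayerID, TeamID} is a candidate key.
These are minimal and exhaustive — every other superkey contains one of them.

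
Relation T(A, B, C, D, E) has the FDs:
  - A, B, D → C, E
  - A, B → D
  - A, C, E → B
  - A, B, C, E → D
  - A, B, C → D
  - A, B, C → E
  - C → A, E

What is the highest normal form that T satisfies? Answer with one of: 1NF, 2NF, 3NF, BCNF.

BCNF

Candidate keys: {A, B}, {C}. Prime attributes: {A, B, C}.
Each dependency's left side is a superkey — BCNF holds.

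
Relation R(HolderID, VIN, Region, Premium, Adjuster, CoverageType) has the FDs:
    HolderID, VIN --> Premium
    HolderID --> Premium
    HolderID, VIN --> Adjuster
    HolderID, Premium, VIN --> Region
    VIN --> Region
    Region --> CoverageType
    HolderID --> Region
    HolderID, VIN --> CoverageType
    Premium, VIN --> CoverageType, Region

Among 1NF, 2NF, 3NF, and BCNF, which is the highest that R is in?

Candidate key: {HolderID, VIN}. Prime attributes: {HolderID, VIN}.
HolderID --> Premium: {HolderID}⁺ = {CoverageType, HolderID, Premium, Region}, which is not all of the attributes, so the left side is not a superkey — BCNF is violated.
Because {Premium} is non-prime and the left side of HolderID --> Premium is not a superkey, the relation is not in 3NF.
{HolderID} is a proper subset of the key {HolderID, VIN}, and {HolderID}⁺ contains the non-prime attributes {CoverageType, Premium, Region} — a partial dependency, so 2NF is violated.

1NF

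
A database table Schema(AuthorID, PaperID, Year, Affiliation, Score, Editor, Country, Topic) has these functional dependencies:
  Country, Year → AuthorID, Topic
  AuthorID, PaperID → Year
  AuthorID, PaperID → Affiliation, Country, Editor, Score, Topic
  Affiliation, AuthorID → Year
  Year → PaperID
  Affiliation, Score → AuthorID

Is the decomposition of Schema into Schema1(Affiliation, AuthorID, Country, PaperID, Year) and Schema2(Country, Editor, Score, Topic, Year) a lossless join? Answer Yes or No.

Yes

Schema1 ∩ Schema2 = {Country, Year}; its closure under F is {Affiliation, AuthorID, Country, Editor, PaperID, Score, Topic, Year}.
Since Schema1 ⊆ {Affiliation, AuthorID, Country, Editor, PaperID, Score, Topic, Year}, the intersection is a superkey of Schema1; the decomposition is lossless.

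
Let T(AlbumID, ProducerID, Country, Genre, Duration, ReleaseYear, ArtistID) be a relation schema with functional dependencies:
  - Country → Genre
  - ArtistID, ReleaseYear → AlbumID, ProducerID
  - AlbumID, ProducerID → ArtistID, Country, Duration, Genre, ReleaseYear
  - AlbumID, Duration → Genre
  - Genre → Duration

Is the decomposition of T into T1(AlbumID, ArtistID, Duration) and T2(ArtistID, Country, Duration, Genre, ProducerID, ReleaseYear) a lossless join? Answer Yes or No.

No

Common attributes: {ArtistID, Duration}; their closure is {ArtistID, Duration}.
T1 ⊄ {ArtistID, Duration} and T2 ⊄ {ArtistID, Duration}, so the split is lossy.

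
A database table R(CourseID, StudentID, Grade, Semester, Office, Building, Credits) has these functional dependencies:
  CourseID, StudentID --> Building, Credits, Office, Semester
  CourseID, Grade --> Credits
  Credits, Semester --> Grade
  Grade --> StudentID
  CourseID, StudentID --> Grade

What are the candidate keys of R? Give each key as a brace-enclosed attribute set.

{CourseID, Credits, Semester}, {CourseID, Grade}, {CourseID, StudentID}

No FD produces {CourseID}, so it must be in every candidate key.
Closure of {CourseID, Grade} is {Building, CourseID, Credits, Grade, Office, Semester, StudentID}, the whole schema; {CourseID, Grade} is a candidate key.
Closure of {CourseID, StudentID} is {Building, CourseID, Credits, Grade, Office, Semester, StudentID}, the whole schema; {CourseID, StudentID} is a candidate key.
Closure of {CourseID, Credits, Semester} is {Building, CourseID, Credits, Grade, Office, Semester, StudentID}, the whole schema; {CourseID, Credits, Semester} is a candidate key.
These are minimal and exhaustive — every other superkey contains one of them.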